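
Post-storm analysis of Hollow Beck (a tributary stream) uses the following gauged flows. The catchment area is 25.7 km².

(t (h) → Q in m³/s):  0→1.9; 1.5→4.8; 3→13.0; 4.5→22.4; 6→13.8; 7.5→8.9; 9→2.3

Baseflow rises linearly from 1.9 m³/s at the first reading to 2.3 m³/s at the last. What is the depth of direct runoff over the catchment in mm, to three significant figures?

d ≈ 11.0 mm

Direct runoff: 0.00, 2.83, 10.97, 20.30, 11.63, 6.67, 0.00 m³/s; ΣQ_DR = 52.40 m³/s.
V = ΣQ_DR · Δt = 52.40 × 5400 s = 2.830 × 10^5 m³.
Over A = 25.7 km², depth = V / A = 11.0 mm.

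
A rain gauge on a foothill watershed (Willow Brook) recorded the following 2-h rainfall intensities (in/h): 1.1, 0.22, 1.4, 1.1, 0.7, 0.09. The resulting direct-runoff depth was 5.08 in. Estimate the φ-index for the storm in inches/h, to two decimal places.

Only the 4 blocks with intensity above φ contribute runoff: 1.1, 1.4, 1.1, 0.7 in/h.
Σ(I−φ)·Δt = d  ⇒  (1.1+1.4+1.1+0.7 − 4φ)·2 = 5.08
φ = (4.300 − 5.08/2) / 4 = 0.44 in/h.

φ ≈ 0.44 in/h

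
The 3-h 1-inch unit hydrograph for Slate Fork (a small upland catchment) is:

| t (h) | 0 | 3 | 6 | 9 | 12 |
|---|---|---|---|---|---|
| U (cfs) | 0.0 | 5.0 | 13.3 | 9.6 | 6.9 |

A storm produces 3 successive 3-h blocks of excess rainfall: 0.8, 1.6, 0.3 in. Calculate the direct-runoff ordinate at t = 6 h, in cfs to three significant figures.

Q ≈ 18.6 cfs

By discrete convolution, Q_j = Σ (P_i / 1 in) · U_{j−i}.
At t = 6 h (j=2): Q = (0.8/1)·13.3 + (1.6/1)·5.0 + (0.3/1)·0.0 = 18.6 cfs.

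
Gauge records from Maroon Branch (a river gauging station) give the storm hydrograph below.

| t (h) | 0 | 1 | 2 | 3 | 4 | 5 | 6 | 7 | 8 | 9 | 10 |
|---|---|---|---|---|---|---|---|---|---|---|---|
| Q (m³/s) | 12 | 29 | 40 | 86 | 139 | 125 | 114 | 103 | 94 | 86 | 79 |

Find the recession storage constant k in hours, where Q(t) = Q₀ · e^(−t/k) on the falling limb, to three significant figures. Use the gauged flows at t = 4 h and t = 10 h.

k ≈ 10.6 h

On the falling limb, Q drops from 139 to 79 m³/s between t = 4 h and t = 10 h (Δt = 6 h).
k = −Δt / ln(Q₂/Q₁) = −6 / ln(79/139) = 10.6 h.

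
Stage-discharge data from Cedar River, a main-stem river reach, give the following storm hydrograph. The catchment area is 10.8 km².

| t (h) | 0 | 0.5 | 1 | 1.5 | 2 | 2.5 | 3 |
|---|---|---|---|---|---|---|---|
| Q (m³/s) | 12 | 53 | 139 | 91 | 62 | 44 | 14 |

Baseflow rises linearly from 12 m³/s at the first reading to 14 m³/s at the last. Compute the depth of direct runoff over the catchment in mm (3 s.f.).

Direct runoff: 0.00, 40.67, 126.33, 78.00, 48.67, 30.33, 0.00 m³/s; ΣQ_DR = 324.0 m³/s.
V = ΣQ_DR · Δt = 324.0 × 1800 s = 5.832 × 10^5 m³.
Over A = 10.8 km², depth = V / A = 54.0 mm.

d ≈ 54.0 mm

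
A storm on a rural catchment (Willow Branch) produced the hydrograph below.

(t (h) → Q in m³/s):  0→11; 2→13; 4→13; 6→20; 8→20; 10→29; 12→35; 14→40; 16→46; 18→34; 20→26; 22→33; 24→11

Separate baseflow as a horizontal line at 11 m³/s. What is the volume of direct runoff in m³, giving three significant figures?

V ≈ 1.35 × 10^6 m³

Direct-runoff ordinates (Q − Q_b): 0.0, 2.0, 2.0, 9.0, 9.0, 18.0, 24.0, 29.0, 35.0, 23.0, 15.0, 22.0, 0.0 m³/s.
ΣQ_DR = 188.0 m³/s.
With Δt = 2 h = 7200 s, V = ΣQ_DR · Δt = 188.0 × 7200 = 1.35 × 10^6 m³.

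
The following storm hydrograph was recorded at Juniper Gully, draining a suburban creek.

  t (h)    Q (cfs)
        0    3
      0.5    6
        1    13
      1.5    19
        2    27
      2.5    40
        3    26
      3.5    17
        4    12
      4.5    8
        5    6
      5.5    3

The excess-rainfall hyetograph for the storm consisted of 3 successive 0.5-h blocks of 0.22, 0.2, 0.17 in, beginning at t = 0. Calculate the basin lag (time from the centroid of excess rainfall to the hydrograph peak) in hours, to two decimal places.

Centroid of excess rainfall: t_c = Σ P_i·t̄_i / ΣP_i = 0.7076 h (block centres at 0.25, 0.75, 1.25 h).
Hydrograph peak occurs at t = 2.5 h, so basin lag t_L = 2.5 − 0.7076 = 1.79 h.

t_L ≈ 1.79 h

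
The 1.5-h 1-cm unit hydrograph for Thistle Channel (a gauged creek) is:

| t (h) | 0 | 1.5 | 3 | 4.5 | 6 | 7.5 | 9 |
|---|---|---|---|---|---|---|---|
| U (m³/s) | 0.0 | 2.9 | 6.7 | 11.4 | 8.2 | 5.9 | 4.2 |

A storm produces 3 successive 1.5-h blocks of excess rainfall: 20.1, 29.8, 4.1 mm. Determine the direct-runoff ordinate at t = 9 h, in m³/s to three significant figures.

Q ≈ 29.4 m³/s

By discrete convolution, Q_j = Σ (P_i / 10 mm) · U_{j−i}.
At t = 9 h (j=6): Q = (20.1/10)·4.2 + (29.8/10)·5.9 + (4.1/10)·8.2 = 29.4 m³/s.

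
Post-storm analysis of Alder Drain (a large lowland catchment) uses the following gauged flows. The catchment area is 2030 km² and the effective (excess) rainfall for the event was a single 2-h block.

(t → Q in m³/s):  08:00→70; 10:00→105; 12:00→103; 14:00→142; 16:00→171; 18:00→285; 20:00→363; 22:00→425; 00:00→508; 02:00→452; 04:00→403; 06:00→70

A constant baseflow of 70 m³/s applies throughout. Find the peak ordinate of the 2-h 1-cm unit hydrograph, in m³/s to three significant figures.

Direct runoff: 0.0, 35.0, 33.0, 72.0, 101.0, 215.0, 293.0, 355.0, 438.0, 382.0, 333.0, 0.0 m³/s; ΣQ_DR = 2257 m³/s, peak = 438.0 m³/s.
Runoff depth d = ΣQ_DR·Δt / A = 2257 × 7200 / (2030 km²) = 8.005 mm.
The 1-cm UH is the DRH scaled by (10 mm)/d, so U_p = 438.0 × 10/8.005 = 547 m³/s.

U_p ≈ 547 m³/s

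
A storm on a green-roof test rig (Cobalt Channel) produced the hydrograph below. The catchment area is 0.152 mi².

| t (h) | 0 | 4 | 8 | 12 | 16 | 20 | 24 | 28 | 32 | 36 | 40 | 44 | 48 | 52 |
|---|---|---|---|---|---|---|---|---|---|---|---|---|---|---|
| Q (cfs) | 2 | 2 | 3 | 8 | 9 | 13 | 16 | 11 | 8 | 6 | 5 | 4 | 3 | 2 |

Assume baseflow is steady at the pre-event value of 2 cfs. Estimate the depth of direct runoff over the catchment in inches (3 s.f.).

Direct runoff: 0.0, 0.0, 1.0, 6.0, 7.0, 11.0, 14.0, 9.0, 6.0, 4.0, 3.0, 2.0, 1.0, 0.0 cfs; ΣQ_DR = 64.00 cfs.
V = ΣQ_DR · Δt = 64.00 × 14400 s = 9.216 × 10^5 ft³.
Over A = 0.152 mi², depth = V / A = 2.61 in.

d ≈ 2.61 in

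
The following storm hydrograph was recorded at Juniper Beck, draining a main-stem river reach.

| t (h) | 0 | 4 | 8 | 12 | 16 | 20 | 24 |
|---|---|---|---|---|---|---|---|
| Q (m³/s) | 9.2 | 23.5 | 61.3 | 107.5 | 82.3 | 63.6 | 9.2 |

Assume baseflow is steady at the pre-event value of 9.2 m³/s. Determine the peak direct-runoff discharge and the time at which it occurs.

Q_p = 98.3 m³/s at t = 12 h

Subtracting baseflow gives direct-runoff ordinates: 0.0, 14.3, 52.1, 98.3, 73.1, 54.4, 0.0 m³/s.
The maximum is 98.3 m³/s, occurring at the reading for t = 12 h.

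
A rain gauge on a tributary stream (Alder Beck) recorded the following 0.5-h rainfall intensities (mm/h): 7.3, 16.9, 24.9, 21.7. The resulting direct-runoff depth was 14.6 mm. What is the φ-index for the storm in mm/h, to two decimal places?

φ ≈ 11.43 mm/h

Only the 3 blocks with intensity above φ contribute runoff: 16.9, 24.9, 21.7 mm/h.
Σ(I−φ)·Δt = d  ⇒  (16.9+24.9+21.7 − 3φ)·0.5 = 14.6
φ = (63.50 − 14.6/0.5) / 3 = 11.43 mm/h.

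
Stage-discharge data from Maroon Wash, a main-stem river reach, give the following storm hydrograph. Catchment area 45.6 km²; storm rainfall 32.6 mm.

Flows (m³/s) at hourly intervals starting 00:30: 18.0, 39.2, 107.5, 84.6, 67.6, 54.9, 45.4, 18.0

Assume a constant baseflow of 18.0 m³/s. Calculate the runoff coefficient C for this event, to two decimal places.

ΣQ_DR = 291.2 m³/s; V = ΣQ_DR·Δt = 1.048 × 10^6 m³.
Runoff depth d = V / A = 22.99 mm.
C = d / P = 22.99 / 32.6 = 0.71.

C ≈ 0.71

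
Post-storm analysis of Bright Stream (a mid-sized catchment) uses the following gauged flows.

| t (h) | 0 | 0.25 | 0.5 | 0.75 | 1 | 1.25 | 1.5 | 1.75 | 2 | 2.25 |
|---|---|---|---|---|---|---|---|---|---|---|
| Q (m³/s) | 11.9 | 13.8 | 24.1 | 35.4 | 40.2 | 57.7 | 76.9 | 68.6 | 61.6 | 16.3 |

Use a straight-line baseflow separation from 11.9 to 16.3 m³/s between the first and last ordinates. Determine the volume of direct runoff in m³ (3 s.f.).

Direct-runoff ordinates (Q − Q_b): 0.00, 1.41, 11.22, 22.03, 26.34, 43.36, 62.07, 53.28, 45.79, 0.00 m³/s.
ΣQ_DR = 265.5 m³/s.
With Δt = 0.25 h = 900 s, V = ΣQ_DR · Δt = 265.5 × 900 = 2.39 × 10^5 m³.

V ≈ 2.39 × 10^5 m³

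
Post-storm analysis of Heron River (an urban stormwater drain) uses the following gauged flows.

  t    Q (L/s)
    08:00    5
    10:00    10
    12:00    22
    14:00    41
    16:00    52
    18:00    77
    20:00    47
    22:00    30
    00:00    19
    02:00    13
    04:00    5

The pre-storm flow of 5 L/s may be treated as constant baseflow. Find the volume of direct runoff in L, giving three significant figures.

Direct-runoff ordinates (Q − Q_b): 0.0, 5.0, 17.0, 36.0, 47.0, 72.0, 42.0, 25.0, 14.0, 8.0, 0.0 L/s.
ΣQ_DR = 266.0 L/s.
With Δt = 2 h = 7200 s, V = ΣQ_DR · Δt = 266.0 × 7200 = 1.92 × 10^6 L.

V ≈ 1.92 × 10^6 L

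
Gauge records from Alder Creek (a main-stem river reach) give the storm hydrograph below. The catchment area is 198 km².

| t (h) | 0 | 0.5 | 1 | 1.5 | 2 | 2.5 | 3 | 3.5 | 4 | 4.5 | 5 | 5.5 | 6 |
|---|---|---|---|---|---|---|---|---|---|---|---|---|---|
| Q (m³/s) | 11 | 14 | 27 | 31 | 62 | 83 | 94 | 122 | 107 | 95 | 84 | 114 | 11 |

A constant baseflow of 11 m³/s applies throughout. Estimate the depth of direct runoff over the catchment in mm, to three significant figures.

Direct runoff: 0.0, 3.0, 16.0, 20.0, 51.0, 72.0, 83.0, 111.0, 96.0, 84.0, 73.0, 103.0, 0.0 m³/s; ΣQ_DR = 712.0 m³/s.
V = ΣQ_DR · Δt = 712.0 × 1800 s = 1.282 × 10^6 m³.
Over A = 198 km², depth = V / A = 6.47 mm.

d ≈ 6.47 mm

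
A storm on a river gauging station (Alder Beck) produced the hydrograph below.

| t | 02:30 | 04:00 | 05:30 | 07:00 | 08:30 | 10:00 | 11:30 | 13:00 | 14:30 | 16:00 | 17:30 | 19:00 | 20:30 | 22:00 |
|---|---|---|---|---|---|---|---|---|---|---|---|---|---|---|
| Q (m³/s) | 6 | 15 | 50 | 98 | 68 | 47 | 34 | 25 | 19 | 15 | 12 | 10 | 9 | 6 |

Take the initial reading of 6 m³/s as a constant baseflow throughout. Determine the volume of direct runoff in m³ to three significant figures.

Direct-runoff ordinates (Q − Q_b): 0.0, 9.0, 44.0, 92.0, 62.0, 41.0, 28.0, 19.0, 13.0, 9.0, 6.0, 4.0, 3.0, 0.0 m³/s.
ΣQ_DR = 330.0 m³/s.
With Δt = 1.5 h = 5400 s, V = ΣQ_DR · Δt = 330.0 × 5400 = 1.78 × 10^6 m³.

V ≈ 1.78 × 10^6 m³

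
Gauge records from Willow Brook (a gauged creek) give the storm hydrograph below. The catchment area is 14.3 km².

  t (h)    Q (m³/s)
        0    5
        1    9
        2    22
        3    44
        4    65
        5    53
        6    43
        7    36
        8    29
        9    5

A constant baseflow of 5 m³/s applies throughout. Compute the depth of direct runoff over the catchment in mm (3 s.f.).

Direct runoff: 0.0, 4.0, 17.0, 39.0, 60.0, 48.0, 38.0, 31.0, 24.0, 0.0 m³/s; ΣQ_DR = 261.0 m³/s.
V = ΣQ_DR · Δt = 261.0 × 3600 s = 9.396 × 10^5 m³.
Over A = 14.3 km², depth = V / A = 65.7 mm.

d ≈ 65.7 mm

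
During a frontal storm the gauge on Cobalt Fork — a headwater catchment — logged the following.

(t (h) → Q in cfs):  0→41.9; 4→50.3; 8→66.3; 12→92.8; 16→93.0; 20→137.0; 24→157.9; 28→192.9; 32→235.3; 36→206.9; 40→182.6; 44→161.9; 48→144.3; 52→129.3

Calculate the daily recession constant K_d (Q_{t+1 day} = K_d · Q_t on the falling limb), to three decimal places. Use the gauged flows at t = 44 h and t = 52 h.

Between t = 44 h and t = 52 h the flow falls from 161.9 to 129.3 cfs over 2×4 h = 8 h.
Per-interval ratio K = (129.3/161.9)^(1/2) = 0.8937; K_d = K^(24/4) = 0.509.

K_d ≈ 0.509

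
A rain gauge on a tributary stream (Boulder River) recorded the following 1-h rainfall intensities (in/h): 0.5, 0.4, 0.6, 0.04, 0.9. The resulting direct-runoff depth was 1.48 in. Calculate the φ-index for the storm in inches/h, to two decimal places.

φ ≈ 0.23 in/h

Only the 4 blocks with intensity above φ contribute runoff: 0.5, 0.4, 0.6, 0.9 in/h.
Σ(I−φ)·Δt = d  ⇒  (0.5+0.4+0.6+0.9 − 4φ)·1 = 1.48
φ = (2.400 − 1.48/1) / 4 = 0.23 in/h.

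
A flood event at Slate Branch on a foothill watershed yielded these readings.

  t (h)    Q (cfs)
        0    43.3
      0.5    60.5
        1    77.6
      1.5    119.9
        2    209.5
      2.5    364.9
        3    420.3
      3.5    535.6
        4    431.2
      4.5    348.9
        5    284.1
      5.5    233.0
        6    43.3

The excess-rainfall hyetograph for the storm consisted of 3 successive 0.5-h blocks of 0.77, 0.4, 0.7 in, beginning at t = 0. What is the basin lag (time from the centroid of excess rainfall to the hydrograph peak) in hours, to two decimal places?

t_L ≈ 2.77 h

Centroid of excess rainfall: t_c = Σ P_i·t̄_i / ΣP_i = 0.7313 h (block centres at 0.25, 0.75, 1.25 h).
Hydrograph peak occurs at t = 3.5 h, so basin lag t_L = 3.5 − 0.7313 = 2.77 h.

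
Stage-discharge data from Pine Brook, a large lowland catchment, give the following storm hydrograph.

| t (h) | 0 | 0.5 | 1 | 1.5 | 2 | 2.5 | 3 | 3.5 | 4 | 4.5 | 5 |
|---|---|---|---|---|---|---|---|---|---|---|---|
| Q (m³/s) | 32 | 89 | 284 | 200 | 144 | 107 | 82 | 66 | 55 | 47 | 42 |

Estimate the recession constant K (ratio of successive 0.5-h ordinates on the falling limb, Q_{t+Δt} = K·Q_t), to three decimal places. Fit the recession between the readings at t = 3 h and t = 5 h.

K ≈ 0.846

Using the recession-limb readings at t = 3 h and t = 5 h: Q falls from 82 to 42 m³/s over 4 intervals.
K = (Q₂/Q₁)^(1/4) = (42/82)^(1/4) = 0.846.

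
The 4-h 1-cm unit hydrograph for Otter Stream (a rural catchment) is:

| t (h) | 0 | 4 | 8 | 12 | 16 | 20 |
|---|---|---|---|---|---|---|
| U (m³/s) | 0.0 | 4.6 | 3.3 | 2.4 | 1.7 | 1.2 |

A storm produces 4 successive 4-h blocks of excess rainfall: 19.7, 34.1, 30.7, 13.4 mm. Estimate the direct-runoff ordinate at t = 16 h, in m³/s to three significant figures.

Q ≈ 27.8 m³/s

By discrete convolution, Q_j = Σ (P_i / 10 mm) · U_{j−i}.
At t = 16 h (j=4): Q = (19.7/10)·1.7 + (34.1/10)·2.4 + (30.7/10)·3.3 + (13.4/10)·4.6 = 27.8 m³/s.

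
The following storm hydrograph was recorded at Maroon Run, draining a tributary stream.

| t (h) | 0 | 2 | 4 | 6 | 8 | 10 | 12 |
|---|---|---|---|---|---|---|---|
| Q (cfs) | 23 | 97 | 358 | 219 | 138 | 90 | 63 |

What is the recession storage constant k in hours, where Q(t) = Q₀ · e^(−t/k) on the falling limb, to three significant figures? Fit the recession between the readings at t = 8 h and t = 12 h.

k ≈ 5.10 h

On the falling limb, Q drops from 138 to 63 cfs between t = 8 h and t = 12 h (Δt = 4 h).
k = −Δt / ln(Q₂/Q₁) = −4 / ln(63/138) = 5.10 h.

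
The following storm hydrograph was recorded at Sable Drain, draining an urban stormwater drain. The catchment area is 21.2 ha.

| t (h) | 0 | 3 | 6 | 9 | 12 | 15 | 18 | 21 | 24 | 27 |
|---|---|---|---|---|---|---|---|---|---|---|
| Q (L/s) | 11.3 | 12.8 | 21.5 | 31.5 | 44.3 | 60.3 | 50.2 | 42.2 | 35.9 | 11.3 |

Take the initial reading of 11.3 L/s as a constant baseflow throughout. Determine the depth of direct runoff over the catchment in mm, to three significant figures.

Direct runoff: 0.0, 1.5, 10.2, 20.2, 33.0, 49.0, 38.9, 30.9, 24.6, 0.0 L/s; ΣQ_DR = 208.3 L/s.
V = ΣQ_DR · Δt = 208.3 × 10800 s = 2.250 × 10^6 L.
Over A = 21.2 ha, depth = V / A = 10.6 mm.

d ≈ 10.6 mm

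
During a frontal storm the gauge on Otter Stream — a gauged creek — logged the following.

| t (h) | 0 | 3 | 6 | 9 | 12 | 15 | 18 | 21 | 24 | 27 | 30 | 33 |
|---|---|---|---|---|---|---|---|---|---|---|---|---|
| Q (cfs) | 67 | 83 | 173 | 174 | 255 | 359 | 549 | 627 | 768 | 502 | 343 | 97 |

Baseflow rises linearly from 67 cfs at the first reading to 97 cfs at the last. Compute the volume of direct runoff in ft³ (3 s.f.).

V ≈ 3.25 × 10^7 ft³

Direct-runoff ordinates (Q − Q_b): 0.00, 13.27, 100.55, 98.82, 177.09, 278.36, 465.64, 540.91, 679.18, 410.45, 248.73, 0.00 cfs.
ΣQ_DR = 3013 cfs.
With Δt = 3 h = 10800 s, V = ΣQ_DR · Δt = 3013 × 10800 = 3.25 × 10^7 ft³.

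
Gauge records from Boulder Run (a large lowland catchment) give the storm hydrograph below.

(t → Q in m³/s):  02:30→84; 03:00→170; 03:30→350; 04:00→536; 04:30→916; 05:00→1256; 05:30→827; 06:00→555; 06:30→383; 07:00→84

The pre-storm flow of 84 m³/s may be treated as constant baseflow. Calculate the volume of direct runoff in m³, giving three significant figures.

Direct-runoff ordinates (Q − Q_b): 0.0, 86.0, 266.0, 452.0, 832.0, 1172.0, 743.0, 471.0, 299.0, 0.0 m³/s.
ΣQ_DR = 4321 m³/s.
With Δt = 0.5 h = 1800 s, V = ΣQ_DR · Δt = 4321 × 1800 = 7.78 × 10^6 m³.

V ≈ 7.78 × 10^6 m³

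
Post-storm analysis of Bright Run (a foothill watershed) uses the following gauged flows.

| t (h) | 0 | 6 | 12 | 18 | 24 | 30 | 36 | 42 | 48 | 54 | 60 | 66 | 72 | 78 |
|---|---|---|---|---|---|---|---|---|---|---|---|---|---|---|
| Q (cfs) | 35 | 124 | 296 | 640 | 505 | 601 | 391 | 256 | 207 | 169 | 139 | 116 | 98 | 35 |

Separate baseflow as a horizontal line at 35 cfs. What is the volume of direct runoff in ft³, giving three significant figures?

V ≈ 6.74 × 10^7 ft³

Direct-runoff ordinates (Q − Q_b): 0.0, 89.0, 261.0, 605.0, 470.0, 566.0, 356.0, 221.0, 172.0, 134.0, 104.0, 81.0, 63.0, 0.0 cfs.
ΣQ_DR = 3122 cfs.
With Δt = 6 h = 21600 s, V = ΣQ_DR · Δt = 3122 × 21600 = 6.74 × 10^7 ft³.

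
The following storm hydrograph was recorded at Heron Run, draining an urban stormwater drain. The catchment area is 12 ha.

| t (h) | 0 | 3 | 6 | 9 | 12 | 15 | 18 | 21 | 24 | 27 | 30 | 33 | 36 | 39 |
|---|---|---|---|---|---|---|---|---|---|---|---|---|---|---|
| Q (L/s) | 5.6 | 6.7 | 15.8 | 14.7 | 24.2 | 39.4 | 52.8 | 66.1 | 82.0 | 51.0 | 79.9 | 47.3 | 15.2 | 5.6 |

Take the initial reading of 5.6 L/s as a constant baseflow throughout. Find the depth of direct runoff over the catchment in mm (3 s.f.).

d ≈ 38.5 mm

Direct runoff: 0.0, 1.1, 10.2, 9.1, 18.6, 33.8, 47.2, 60.5, 76.4, 45.4, 74.3, 41.7, 9.6, 0.0 L/s; ΣQ_DR = 427.9 L/s.
V = ΣQ_DR · Δt = 427.9 × 10800 s = 4.621 × 10^6 L.
Over A = 12 ha, depth = V / A = 38.5 mm.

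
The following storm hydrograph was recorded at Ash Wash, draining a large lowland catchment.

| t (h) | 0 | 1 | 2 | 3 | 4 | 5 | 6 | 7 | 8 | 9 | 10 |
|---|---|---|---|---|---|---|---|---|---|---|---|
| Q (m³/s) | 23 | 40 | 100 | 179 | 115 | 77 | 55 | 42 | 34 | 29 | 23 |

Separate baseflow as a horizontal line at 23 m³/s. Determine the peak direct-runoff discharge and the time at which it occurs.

Q_p = 156.0 m³/s at t = 3 h

Subtracting baseflow gives direct-runoff ordinates: 0.0, 17.0, 77.0, 156.0, 92.0, 54.0, 32.0, 19.0, 11.0, 6.0, 0.0 m³/s.
The maximum is 156.0 m³/s, occurring at the reading for t = 3 h.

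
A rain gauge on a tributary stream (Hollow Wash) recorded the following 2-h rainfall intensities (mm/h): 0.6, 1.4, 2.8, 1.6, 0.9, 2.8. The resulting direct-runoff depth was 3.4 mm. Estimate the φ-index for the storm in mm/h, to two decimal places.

φ ≈ 1.95 mm/h

Only the 2 blocks with intensity above φ contribute runoff: 2.8, 2.8 mm/h.
Σ(I−φ)·Δt = d  ⇒  (2.8+2.8 − 2φ)·2 = 3.4
φ = (5.600 − 3.4/2) / 2 = 1.95 mm/h.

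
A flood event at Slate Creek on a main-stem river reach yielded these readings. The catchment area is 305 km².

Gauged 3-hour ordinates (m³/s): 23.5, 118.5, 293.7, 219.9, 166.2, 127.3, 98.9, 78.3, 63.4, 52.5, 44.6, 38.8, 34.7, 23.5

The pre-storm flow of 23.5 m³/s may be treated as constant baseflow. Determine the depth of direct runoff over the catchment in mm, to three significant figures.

Direct runoff: 0.0, 95.0, 270.2, 196.4, 142.7, 103.8, 75.4, 54.8, 39.9, 29.0, 21.1, 15.3, 11.2, 0.0 m³/s; ΣQ_DR = 1055 m³/s.
V = ΣQ_DR · Δt = 1055 × 10800 s = 1.139 × 10^7 m³.
Over A = 305 km², depth = V / A = 37.4 mm.

d ≈ 37.4 mm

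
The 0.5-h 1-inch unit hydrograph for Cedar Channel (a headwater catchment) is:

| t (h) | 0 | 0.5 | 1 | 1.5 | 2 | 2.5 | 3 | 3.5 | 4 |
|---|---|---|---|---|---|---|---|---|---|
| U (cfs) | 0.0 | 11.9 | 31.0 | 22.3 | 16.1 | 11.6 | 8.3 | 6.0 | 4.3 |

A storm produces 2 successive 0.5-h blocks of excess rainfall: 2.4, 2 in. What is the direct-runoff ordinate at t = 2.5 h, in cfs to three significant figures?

Q ≈ 60.0 cfs

By discrete convolution, Q_j = Σ (P_i / 1 in) · U_{j−i}.
At t = 2.5 h (j=5): Q = (2.4/1)·11.6 + (2/1)·16.1 = 60.0 cfs.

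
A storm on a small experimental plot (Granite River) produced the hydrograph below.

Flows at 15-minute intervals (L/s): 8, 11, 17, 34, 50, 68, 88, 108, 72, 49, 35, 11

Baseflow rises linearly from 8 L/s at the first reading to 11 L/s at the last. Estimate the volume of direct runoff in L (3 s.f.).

V ≈ 3.93 × 10^5 L

Direct-runoff ordinates (Q − Q_b): 0.00, 2.73, 8.45, 25.18, 40.91, 58.64, 78.36, 98.09, 61.82, 38.55, 24.27, 0.00 L/s.
ΣQ_DR = 437.0 L/s.
With Δt = 0.25 h = 900 s, V = ΣQ_DR · Δt = 437.0 × 900 = 3.93 × 10^5 L.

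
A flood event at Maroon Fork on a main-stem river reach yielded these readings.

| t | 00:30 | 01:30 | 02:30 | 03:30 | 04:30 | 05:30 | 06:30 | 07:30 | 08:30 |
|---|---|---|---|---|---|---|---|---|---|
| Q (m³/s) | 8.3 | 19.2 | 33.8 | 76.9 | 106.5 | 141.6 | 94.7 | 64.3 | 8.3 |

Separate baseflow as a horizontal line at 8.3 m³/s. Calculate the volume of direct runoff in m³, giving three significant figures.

Direct-runoff ordinates (Q − Q_b): 0.0, 10.9, 25.5, 68.6, 98.2, 133.3, 86.4, 56.0, 0.0 m³/s.
ΣQ_DR = 478.9 m³/s.
With Δt = 1 h = 3600 s, V = ΣQ_DR · Δt = 478.9 × 3600 = 1.72 × 10^6 m³.

V ≈ 1.72 × 10^6 m³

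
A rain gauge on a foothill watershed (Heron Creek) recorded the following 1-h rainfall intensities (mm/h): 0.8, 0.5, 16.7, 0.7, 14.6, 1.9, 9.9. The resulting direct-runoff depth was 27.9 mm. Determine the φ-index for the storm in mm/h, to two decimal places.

φ ≈ 4.43 mm/h

Only the 3 blocks with intensity above φ contribute runoff: 16.7, 14.6, 9.9 mm/h.
Σ(I−φ)·Δt = d  ⇒  (16.7+14.6+9.9 − 3φ)·1 = 27.9
φ = (41.20 − 27.9/1) / 3 = 4.43 mm/h.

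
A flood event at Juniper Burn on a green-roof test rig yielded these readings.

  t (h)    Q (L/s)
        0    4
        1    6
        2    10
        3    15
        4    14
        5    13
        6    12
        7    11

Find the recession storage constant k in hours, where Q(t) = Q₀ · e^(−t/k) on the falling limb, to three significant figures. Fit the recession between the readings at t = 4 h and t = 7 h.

On the falling limb, Q drops from 14 to 11 L/s between t = 4 h and t = 7 h (Δt = 3 h).
k = −Δt / ln(Q₂/Q₁) = −3 / ln(11/14) = 12.4 h.

k ≈ 12.4 h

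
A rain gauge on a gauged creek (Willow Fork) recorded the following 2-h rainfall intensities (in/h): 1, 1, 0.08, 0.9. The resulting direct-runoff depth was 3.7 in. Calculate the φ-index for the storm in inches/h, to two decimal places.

φ ≈ 0.35 in/h

Only the 3 blocks with intensity above φ contribute runoff: 1, 1, 0.9 in/h.
Σ(I−φ)·Δt = d  ⇒  (1+1+0.9 − 3φ)·2 = 3.7
φ = (2.900 − 3.7/2) / 3 = 0.35 in/h.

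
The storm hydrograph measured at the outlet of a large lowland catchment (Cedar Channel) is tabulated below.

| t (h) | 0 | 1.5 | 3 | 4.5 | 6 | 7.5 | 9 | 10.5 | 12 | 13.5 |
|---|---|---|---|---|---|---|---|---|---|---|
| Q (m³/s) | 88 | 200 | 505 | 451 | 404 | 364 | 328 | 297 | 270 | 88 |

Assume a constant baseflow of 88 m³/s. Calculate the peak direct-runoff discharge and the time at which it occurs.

Subtracting baseflow gives direct-runoff ordinates: 0.0, 112.0, 417.0, 363.0, 316.0, 276.0, 240.0, 209.0, 182.0, 0.0 m³/s.
The maximum is 417.0 m³/s, occurring at the reading for t = 3 h.

Q_p = 417.0 m³/s at t = 3 h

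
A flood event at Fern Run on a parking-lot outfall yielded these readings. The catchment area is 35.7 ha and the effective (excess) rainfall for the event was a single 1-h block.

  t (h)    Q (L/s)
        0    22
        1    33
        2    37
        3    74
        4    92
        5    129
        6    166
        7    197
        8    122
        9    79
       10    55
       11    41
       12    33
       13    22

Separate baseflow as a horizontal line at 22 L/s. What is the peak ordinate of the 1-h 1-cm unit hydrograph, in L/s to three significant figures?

U_p ≈ 219 L/s

Direct runoff: 0.0, 11.0, 15.0, 52.0, 70.0, 107.0, 144.0, 175.0, 100.0, 57.0, 33.0, 19.0, 11.0, 0.0 L/s; ΣQ_DR = 794.0 L/s, peak = 175.0 L/s.
Runoff depth d = ΣQ_DR·Δt / A = 794.0 × 3600 / (35.7 ha) = 8.007 mm.
The 1-cm UH is the DRH scaled by (10 mm)/d, so U_p = 175.0 × 10/8.007 = 219 L/s.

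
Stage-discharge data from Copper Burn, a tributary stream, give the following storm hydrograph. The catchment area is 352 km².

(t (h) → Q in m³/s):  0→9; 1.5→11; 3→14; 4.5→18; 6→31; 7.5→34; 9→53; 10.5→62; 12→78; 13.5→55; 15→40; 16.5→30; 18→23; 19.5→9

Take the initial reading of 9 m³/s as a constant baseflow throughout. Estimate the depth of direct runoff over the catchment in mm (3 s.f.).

d ≈ 5.23 mm

Direct runoff: 0.0, 2.0, 5.0, 9.0, 22.0, 25.0, 44.0, 53.0, 69.0, 46.0, 31.0, 21.0, 14.0, 0.0 m³/s; ΣQ_DR = 341.0 m³/s.
V = ΣQ_DR · Δt = 341.0 × 5400 s = 1.841 × 10^6 m³.
Over A = 352 km², depth = V / A = 5.23 mm.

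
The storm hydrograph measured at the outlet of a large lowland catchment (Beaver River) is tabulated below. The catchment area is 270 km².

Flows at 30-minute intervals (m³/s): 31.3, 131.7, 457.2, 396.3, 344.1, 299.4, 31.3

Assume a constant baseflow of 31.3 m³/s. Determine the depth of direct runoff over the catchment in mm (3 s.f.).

d ≈ 9.81 mm

Direct runoff: 0.0, 100.4, 425.9, 365.0, 312.8, 268.1, 0.0 m³/s; ΣQ_DR = 1472 m³/s.
V = ΣQ_DR · Δt = 1472 × 1800 s = 2.650 × 10^6 m³.
Over A = 270 km², depth = V / A = 9.81 mm.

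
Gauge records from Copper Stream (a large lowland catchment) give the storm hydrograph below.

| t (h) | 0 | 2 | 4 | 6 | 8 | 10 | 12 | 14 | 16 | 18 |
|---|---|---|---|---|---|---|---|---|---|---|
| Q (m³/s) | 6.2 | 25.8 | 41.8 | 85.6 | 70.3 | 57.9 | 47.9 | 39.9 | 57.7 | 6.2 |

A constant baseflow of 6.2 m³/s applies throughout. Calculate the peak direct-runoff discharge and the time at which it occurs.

Subtracting baseflow gives direct-runoff ordinates: 0.0, 19.6, 35.6, 79.4, 64.1, 51.7, 41.7, 33.7, 51.5, 0.0 m³/s.
The maximum is 79.4 m³/s, occurring at the reading for t = 6 h.

Q_p = 79.4 m³/s at t = 6 h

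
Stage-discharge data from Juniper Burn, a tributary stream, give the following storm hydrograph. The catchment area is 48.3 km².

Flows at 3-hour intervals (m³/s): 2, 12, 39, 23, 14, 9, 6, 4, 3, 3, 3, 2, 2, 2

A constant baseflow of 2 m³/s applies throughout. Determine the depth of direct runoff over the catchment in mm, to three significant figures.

d ≈ 21.5 mm

Direct runoff: 0.0, 10.0, 37.0, 21.0, 12.0, 7.0, 4.0, 2.0, 1.0, 1.0, 1.0, 0.0, 0.0, 0.0 m³/s; ΣQ_DR = 96.00 m³/s.
V = ΣQ_DR · Δt = 96.00 × 10800 s = 1.037 × 10^6 m³.
Over A = 48.3 km², depth = V / A = 21.5 mm.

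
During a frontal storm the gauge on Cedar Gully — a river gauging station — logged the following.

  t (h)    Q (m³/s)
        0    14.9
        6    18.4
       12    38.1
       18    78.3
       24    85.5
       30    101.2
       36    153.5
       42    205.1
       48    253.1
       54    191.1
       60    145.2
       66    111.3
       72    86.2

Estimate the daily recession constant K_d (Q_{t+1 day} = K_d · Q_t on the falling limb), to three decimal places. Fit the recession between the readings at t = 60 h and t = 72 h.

Between t = 60 h and t = 72 h the flow falls from 145.2 to 86.2 m³/s over 2×6 h = 12 h.
Per-interval ratio K = (86.2/145.2)^(1/2) = 0.7705; K_d = K^(24/6) = 0.352.

K_d ≈ 0.352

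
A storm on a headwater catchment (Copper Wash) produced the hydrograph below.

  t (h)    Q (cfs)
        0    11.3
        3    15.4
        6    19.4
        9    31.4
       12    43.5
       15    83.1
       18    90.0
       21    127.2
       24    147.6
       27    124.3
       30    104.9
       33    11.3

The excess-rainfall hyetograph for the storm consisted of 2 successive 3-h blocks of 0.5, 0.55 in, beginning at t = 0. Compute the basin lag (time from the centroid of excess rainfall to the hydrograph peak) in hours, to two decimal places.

t_L ≈ 20.93 h

Centroid of excess rainfall: t_c = Σ P_i·t̄_i / ΣP_i = 3.0714 h (block centres at 1.5, 4.5 h).
Hydrograph peak occurs at t = 24 h, so basin lag t_L = 24 − 3.0714 = 20.93 h.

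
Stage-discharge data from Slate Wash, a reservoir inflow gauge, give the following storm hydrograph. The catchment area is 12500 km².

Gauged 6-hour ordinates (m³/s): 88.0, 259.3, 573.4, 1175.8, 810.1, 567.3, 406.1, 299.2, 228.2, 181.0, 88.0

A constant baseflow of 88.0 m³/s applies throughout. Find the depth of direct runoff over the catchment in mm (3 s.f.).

d ≈ 6.41 mm

Direct runoff: 0.0, 171.3, 485.4, 1087.8, 722.1, 479.3, 318.1, 211.2, 140.2, 93.0, 0.0 m³/s; ΣQ_DR = 3708 m³/s.
V = ΣQ_DR · Δt = 3708 × 21600 s = 8.010 × 10^7 m³.
Over A = 12500 km², depth = V / A = 6.41 mm.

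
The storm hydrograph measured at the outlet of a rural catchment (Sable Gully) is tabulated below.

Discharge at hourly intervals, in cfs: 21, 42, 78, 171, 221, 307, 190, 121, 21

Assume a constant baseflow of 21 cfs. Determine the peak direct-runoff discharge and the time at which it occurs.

Subtracting baseflow gives direct-runoff ordinates: 0.0, 21.0, 57.0, 150.0, 200.0, 286.0, 169.0, 100.0, 0.0 cfs.
The maximum is 286.0 cfs, occurring at the reading for t = 5 h.

Q_p = 286.0 cfs at t = 5 h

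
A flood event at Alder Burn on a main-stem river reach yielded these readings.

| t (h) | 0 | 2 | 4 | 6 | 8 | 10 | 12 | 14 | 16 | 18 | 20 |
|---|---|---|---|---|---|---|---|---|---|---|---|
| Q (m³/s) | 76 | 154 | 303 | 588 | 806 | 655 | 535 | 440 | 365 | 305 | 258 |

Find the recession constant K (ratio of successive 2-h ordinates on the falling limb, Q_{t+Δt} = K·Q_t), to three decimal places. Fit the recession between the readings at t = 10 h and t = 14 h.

K ≈ 0.820

Using the recession-limb readings at t = 10 h and t = 14 h: Q falls from 655 to 440 m³/s over 2 intervals.
K = (Q₂/Q₁)^(1/2) = (440/655)^(1/2) = 0.820.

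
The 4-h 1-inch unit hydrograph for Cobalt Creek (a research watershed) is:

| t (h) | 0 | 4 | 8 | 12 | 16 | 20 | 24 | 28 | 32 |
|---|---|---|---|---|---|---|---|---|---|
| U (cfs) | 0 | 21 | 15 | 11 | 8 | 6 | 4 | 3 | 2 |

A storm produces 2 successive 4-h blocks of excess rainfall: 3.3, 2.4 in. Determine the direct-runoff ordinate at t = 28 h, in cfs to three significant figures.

By discrete convolution, Q_j = Σ (P_i / 1 in) · U_{j−i}.
At t = 28 h (j=7): Q = (3.3/1)·3 + (2.4/1)·4 = 19.5 cfs.

Q ≈ 19.5 cfs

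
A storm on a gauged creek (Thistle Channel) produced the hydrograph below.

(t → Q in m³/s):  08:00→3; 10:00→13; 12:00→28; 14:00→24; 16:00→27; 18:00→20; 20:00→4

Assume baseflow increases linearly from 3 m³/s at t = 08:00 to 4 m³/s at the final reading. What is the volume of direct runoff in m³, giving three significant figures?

V ≈ 6.80 × 10^5 m³

Direct-runoff ordinates (Q − Q_b): 0.00, 9.83, 24.67, 20.50, 23.33, 16.17, 0.00 m³/s.
ΣQ_DR = 94.50 m³/s.
With Δt = 2 h = 7200 s, V = ΣQ_DR · Δt = 94.50 × 7200 = 6.80 × 10^5 m³.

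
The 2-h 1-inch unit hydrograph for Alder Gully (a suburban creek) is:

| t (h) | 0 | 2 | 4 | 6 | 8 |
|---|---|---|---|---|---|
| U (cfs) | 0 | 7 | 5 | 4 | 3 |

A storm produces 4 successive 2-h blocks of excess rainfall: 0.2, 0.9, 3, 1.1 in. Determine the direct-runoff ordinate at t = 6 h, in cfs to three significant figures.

Q ≈ 26.3 cfs

By discrete convolution, Q_j = Σ (P_i / 1 in) · U_{j−i}.
At t = 6 h (j=3): Q = (0.2/1)·4 + (0.9/1)·5 + (3/1)·7 + (1.1/1)·0 = 26.3 cfs.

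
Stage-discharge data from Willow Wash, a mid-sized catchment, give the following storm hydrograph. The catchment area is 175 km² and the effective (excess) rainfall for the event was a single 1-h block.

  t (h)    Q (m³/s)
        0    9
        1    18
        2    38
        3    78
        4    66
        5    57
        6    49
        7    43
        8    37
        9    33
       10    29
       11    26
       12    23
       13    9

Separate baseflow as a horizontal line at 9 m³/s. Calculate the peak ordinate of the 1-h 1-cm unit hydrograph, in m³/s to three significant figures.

U_p ≈ 86.2 m³/s

Direct runoff: 0.0, 9.0, 29.0, 69.0, 57.0, 48.0, 40.0, 34.0, 28.0, 24.0, 20.0, 17.0, 14.0, 0.0 m³/s; ΣQ_DR = 389.0 m³/s, peak = 69.0 m³/s.
Runoff depth d = ΣQ_DR·Δt / A = 389.0 × 3600 / (175 km²) = 8.002 mm.
The 1-cm UH is the DRH scaled by (10 mm)/d, so U_p = 69.0 × 10/8.002 = 86.2 m³/s.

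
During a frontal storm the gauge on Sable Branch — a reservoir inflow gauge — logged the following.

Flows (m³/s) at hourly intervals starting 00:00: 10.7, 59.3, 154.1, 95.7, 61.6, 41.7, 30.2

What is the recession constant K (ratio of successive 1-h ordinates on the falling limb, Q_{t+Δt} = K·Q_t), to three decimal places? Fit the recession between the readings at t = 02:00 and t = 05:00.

Using the recession-limb readings at t = 02:00 and t = 05:00: Q falls from 154.1 to 41.7 m³/s over 3 intervals.
K = (Q₂/Q₁)^(1/3) = (41.7/154.1)^(1/3) = 0.647.

K ≈ 0.647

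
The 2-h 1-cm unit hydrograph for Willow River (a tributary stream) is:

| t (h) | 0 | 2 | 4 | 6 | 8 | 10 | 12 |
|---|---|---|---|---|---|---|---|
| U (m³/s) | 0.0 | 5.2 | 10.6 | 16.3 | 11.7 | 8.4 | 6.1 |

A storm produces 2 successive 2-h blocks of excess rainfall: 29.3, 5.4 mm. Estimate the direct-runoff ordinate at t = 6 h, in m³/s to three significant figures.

By discrete convolution, Q_j = Σ (P_i / 10 mm) · U_{j−i}.
At t = 6 h (j=3): Q = (29.3/10)·16.3 + (5.4/10)·10.6 = 53.5 m³/s.

Q ≈ 53.5 m³/s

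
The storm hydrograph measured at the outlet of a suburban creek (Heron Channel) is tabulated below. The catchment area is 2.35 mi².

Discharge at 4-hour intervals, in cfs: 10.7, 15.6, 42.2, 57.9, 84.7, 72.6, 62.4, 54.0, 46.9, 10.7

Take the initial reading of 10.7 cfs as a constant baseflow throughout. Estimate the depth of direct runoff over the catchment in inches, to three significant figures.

d ≈ 0.925 in

Direct runoff: 0.0, 4.9, 31.5, 47.2, 74.0, 61.9, 51.7, 43.3, 36.2, 0.0 cfs; ΣQ_DR = 350.7 cfs.
V = ΣQ_DR · Δt = 350.7 × 14400 s = 5.050 × 10^6 ft³.
Over A = 2.35 mi², depth = V / A = 0.925 in.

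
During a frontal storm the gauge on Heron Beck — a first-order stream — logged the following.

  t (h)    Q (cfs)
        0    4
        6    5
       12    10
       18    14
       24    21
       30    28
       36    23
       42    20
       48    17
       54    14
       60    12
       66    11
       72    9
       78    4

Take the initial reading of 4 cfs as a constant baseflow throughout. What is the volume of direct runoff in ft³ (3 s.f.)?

Direct-runoff ordinates (Q − Q_b): 0.0, 1.0, 6.0, 10.0, 17.0, 24.0, 19.0, 16.0, 13.0, 10.0, 8.0, 7.0, 5.0, 0.0 cfs.
ΣQ_DR = 136.0 cfs.
With Δt = 6 h = 21600 s, V = ΣQ_DR · Δt = 136.0 × 21600 = 2.94 × 10^6 ft³.

V ≈ 2.94 × 10^6 ft³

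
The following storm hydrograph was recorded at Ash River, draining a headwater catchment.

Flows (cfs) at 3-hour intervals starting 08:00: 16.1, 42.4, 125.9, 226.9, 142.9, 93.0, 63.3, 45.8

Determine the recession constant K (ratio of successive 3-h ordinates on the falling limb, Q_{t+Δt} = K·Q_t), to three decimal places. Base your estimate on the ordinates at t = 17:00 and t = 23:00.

Using the recession-limb readings at t = 17:00 and t = 23:00: Q falls from 226.9 to 93.0 cfs over 2 intervals.
K = (Q₂/Q₁)^(1/2) = (93.0/226.9)^(1/2) = 0.640.

K ≈ 0.640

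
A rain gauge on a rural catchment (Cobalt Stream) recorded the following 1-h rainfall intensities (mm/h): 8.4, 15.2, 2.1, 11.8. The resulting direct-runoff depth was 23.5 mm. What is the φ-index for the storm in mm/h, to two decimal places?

Only the 3 blocks with intensity above φ contribute runoff: 8.4, 15.2, 11.8 mm/h.
Σ(I−φ)·Δt = d  ⇒  (8.4+15.2+11.8 − 3φ)·1 = 23.5
φ = (35.40 − 23.5/1) / 3 = 3.97 mm/h.

φ ≈ 3.97 mm/h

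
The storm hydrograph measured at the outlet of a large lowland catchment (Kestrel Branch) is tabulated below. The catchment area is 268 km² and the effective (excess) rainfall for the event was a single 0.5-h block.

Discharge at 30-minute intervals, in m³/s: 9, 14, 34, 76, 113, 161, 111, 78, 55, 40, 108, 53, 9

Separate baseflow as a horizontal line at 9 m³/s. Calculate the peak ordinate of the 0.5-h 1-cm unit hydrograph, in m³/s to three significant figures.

Direct runoff: 0.0, 5.0, 25.0, 67.0, 104.0, 152.0, 102.0, 69.0, 46.0, 31.0, 99.0, 44.0, 0.0 m³/s; ΣQ_DR = 744.0 m³/s, peak = 152.0 m³/s.
Runoff depth d = ΣQ_DR·Δt / A = 744.0 × 1800 / (268 km²) = 4.997 mm.
The 1-cm UH is the DRH scaled by (10 mm)/d, so U_p = 152.0 × 10/4.997 = 304 m³/s.

U_p ≈ 304 m³/s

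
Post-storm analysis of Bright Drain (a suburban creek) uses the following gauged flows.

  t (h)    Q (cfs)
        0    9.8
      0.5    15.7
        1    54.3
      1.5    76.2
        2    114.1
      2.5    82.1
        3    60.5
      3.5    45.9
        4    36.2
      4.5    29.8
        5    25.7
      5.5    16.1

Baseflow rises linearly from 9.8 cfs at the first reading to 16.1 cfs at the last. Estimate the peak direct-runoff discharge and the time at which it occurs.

Q_p = 102.01 cfs at t = 2 h

Subtracting baseflow gives direct-runoff ordinates: 0.00, 5.33, 43.35, 64.68, 102.01, 69.44, 47.26, 32.09, 21.82, 14.85, 10.17, 0.00 cfs.
The maximum is 102.01 cfs, occurring at the reading for t = 2 h.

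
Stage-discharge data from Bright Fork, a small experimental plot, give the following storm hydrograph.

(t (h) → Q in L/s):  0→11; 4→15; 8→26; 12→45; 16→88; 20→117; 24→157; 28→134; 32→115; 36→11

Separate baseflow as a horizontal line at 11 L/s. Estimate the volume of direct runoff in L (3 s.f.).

Direct-runoff ordinates (Q − Q_b): 0.0, 4.0, 15.0, 34.0, 77.0, 106.0, 146.0, 123.0, 104.0, 0.0 L/s.
ΣQ_DR = 609.0 L/s.
With Δt = 4 h = 14400 s, V = ΣQ_DR · Δt = 609.0 × 14400 = 8.77 × 10^6 L.

V ≈ 8.77 × 10^6 L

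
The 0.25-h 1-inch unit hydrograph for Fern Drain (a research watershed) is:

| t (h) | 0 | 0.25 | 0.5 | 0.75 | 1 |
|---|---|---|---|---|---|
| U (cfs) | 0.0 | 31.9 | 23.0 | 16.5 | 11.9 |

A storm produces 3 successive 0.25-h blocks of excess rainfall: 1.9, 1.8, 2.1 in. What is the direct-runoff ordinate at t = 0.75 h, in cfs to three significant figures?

By discrete convolution, Q_j = Σ (P_i / 1 in) · U_{j−i}.
At t = 0.75 h (j=3): Q = (1.9/1)·16.5 + (1.8/1)·23.0 + (2.1/1)·31.9 = 140 cfs.

Q ≈ 140 cfs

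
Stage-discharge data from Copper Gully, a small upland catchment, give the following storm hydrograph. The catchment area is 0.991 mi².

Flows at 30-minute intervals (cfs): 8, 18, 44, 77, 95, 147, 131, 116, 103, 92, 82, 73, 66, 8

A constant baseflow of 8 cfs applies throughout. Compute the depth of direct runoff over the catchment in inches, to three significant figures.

d ≈ 0.741 in

Direct runoff: 0.0, 10.0, 36.0, 69.0, 87.0, 139.0, 123.0, 108.0, 95.0, 84.0, 74.0, 65.0, 58.0, 0.0 cfs; ΣQ_DR = 948.0 cfs.
V = ΣQ_DR · Δt = 948.0 × 1800 s = 1.706 × 10^6 ft³.
Over A = 0.991 mi², depth = V / A = 0.741 in.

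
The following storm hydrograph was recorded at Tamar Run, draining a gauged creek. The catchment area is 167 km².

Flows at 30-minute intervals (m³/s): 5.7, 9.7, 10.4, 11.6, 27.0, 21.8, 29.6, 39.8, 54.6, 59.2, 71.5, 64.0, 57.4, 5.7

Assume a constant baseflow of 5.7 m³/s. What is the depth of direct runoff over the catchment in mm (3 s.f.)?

Direct runoff: 0.0, 4.0, 4.7, 5.9, 21.3, 16.1, 23.9, 34.1, 48.9, 53.5, 65.8, 58.3, 51.7, 0.0 m³/s; ΣQ_DR = 388.2 m³/s.
V = ΣQ_DR · Δt = 388.2 × 1800 s = 6.988 × 10^5 m³.
Over A = 167 km², depth = V / A = 4.18 mm.

d ≈ 4.18 mm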